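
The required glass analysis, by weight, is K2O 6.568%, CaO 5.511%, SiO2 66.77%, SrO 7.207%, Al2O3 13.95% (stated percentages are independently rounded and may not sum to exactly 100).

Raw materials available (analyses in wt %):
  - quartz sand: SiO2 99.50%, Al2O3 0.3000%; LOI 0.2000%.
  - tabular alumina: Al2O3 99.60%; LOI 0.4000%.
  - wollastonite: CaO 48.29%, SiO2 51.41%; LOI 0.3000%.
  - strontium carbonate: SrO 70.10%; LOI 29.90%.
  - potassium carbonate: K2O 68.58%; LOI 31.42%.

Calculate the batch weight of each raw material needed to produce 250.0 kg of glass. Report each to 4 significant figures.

Batch per 250.0 kg glass:
  quartz sand: 153.0 kg
  tabular alumina: 34.55 kg
  wollastonite: 28.53 kg
  strontium carbonate: 25.70 kg
  potassium carbonate: 23.94 kg
Total batch = 265.7 kg; LOI loss = 15.74 kg; yield = 94.08%

Rounding to four significant figures applies to each working value as displayed — all internal work keeps full float precision at each step. Each reported result includes exactly one rounding. Derived quantities, which include LOI, the totals, the yield, net glass mass, the five compositions, are rebuilt at full precision, as they appear in question or answer, from the weighed amounts on 250.0 kg of glass.
Target oxide masses per 250.0 kg glass:
  K2O: 6.568% × 250.0 = 16.42 kg
  CaO: 5.511% × 250.0 = 13.78 kg
  SiO2: 66.77% × 250.0 = 166.9 kg
  SrO: 7.207% × 250.0 = 18.02 kg
  Al2O3: 13.95% × 250.0 = 34.88 kg
Verifying the oxide balance with the batch weights as given, against the basis in use (sum by sum, the targets are met modulo rounding of the values):
  K2O: 23.94·0.6858 = 16.42 kg (target 16.42 kg)
  CaO: 28.53·0.4829 = 13.78 kg (target 13.78 kg)
  SiO2: 153.0·0.9950 + 28.53·0.5141 = 166.9 kg (target 166.9 kg)
  SrO: 25.70·0.7010 = 18.02 kg (target 18.02 kg)
  Al2O3: 153.0·0.003000 + 34.55·0.9960 = 34.87 kg (target 34.88 kg)
Mass balance on the glass: batch Σ − ignition loss = 250.0 kg (oxide target masses add up to 250.0 kg; with the basis standing at 250.0 kg — a pure rounding effect).
Summing the batch: Σ batch = 265.7 kg; LOI removed, Σ of batch·LOI: 15.74 kg; yield: glass divided by total = 94.08%.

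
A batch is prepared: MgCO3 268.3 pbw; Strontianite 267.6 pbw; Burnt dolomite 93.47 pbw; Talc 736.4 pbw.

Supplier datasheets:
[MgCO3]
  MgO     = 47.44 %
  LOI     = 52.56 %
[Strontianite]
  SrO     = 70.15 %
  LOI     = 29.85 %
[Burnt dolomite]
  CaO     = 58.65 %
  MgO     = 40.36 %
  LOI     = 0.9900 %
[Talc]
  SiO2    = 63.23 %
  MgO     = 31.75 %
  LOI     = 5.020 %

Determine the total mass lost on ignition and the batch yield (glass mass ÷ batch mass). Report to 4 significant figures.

LOI loss = 258.8 pbw; glass = 1107 pbw; yield = 81.05%

Values along the way are displayed rounded off to 4 significant digits alongside each step — full float precision is maintained throughout; exactly one rounding lands on each reported number — derived quantities (totals, ignition loss, four oxide percentages, the yield, glass mass) are carried from the batch weights per 1107 pbw of glass in full precision exactly as printed in either problem or answer.
LOI of each material in turn:
  MgCO3: 268.3 × 0.5256 = 141.0 pbw
  Strontianite: 267.6 × 0.2985 = 79.88 pbw
  Burnt dolomite: 93.47 × 0.009900 = 0.9254 pbw
  Talc: 736.4 × 0.05020 = 36.97 pbw
Total LOI = 258.8 pbw
Glass = batch − LOI = 1366 − 258.8 = 1107 pbw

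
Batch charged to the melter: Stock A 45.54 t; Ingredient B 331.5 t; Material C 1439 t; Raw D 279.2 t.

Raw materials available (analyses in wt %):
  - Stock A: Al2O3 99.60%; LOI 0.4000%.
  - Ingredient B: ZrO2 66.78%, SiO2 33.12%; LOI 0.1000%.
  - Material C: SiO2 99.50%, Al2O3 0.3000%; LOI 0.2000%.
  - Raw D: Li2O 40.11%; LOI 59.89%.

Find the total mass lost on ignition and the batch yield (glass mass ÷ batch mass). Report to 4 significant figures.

The working math runs at full float precision at all times. In-progress results are shown rounded off to 4 significant figures in the working — exactly one rounding goes into each reported figure; the derived quantities (ignition loss, yield, the totals, the four compositions, net glass mass) are computed from the weighed amounts for 1925 t of glass in exact precision as quoted within either problem or answer.
Per-material ignition loss:
  Stock A: 45.54 × 0.004000 = 0.1822 t
  Ingredient B: 331.5 × 0.001000 = 0.3315 t
  Material C: 1439 × 0.002000 = 2.878 t
  Raw D: 279.2 × 0.5989 = 167.2 t
Total LOI = 170.6 t
Glass = batch − LOI = 2095 − 170.6 = 1925 t

LOI loss = 170.6 t; glass = 1925 t; yield = 91.86%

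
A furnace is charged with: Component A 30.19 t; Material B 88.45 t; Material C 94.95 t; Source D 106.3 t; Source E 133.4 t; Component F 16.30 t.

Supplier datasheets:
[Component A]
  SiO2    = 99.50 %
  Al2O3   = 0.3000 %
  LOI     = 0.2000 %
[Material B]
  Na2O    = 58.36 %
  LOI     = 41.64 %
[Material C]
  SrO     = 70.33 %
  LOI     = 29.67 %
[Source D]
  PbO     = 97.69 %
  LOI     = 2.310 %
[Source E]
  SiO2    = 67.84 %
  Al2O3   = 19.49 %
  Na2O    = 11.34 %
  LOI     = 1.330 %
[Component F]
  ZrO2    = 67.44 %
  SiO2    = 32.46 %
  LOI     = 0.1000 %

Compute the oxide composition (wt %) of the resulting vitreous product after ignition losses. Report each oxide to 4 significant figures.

Glass mass = 400.3 t (batch 469.6 − LOI 69.31).
Composition: ZrO2 2.746%, SrO 16.68%, SiO2 31.44%, Al2O3 6.518%, Na2O 16.68%, PbO 25.94%

Exact precision is carried in every operation; values along the way are shown, rounded to four significant digits, as written — each reported number undergoes a single rounding; the derived quantities are computed at exact precision (net glass mass, six oxide percentages, the yield, LOI, totals) from the batch weights per 400.3 t of glass, as written in the problem or the answer.
Per-oxide mass from batch:
  ZrO2: 16.30·0.6744 = 10.99 t
  SrO: 94.95·0.7033 = 66.78 t
  SiO2: 30.19·0.9950 + 133.4·0.6784 + 16.30·0.3246 = 125.8 t
  Al2O3: 30.19·0.003000 + 133.4·0.1949 = 26.09 t
  Na2O: 88.45·0.5836 + 133.4·0.1134 = 66.75 t
  PbO: 106.3·0.9769 = 103.8 t
LOI: 30.19·0.002000 + 88.45·0.4164 + 94.95·0.2967 + 106.3·0.02310 + 133.4·0.01330 + 16.30·0.001000 = 69.31 t
batch − LOI leaves glass = 469.6 − 69.31 = 400.3 t (matching Σ of the oxides)
wt % = 100 × oxide mass / glass mass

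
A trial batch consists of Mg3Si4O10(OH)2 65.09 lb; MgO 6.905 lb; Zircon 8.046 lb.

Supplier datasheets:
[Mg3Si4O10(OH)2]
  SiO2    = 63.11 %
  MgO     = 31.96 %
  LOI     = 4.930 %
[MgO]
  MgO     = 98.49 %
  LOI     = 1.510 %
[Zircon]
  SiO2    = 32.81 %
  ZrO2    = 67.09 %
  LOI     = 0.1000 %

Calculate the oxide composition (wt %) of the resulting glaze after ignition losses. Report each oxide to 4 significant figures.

All arithmetic keeps full precision in all steps. The intermediate values are shown with 4-significant-digit rounding alongside each step. Every reported value undergoes a single rounding; the derived quantities, which include the yield, the three compositions, LOI, the totals, glass mass, are carried at full float precision, as quoted within the problem or the answer, from the weighed amounts for 76.72 lb of glass.
Oxide-by-oxide delivered mass:
  SiO2: 65.09·0.6311 + 8.046·0.3281 = 43.72 lb
  MgO: 65.09·0.3196 + 6.905·0.9849 = 27.60 lb
  ZrO2: 8.046·0.6709 = 5.398 lb
LOI: 65.09·0.04930 + 6.905·0.01510 + 8.046·0.001000 = 3.321 lb
The glass mass, total less LOI, = 80.04 − 3.321 = 76.72 lb (= Σ oxide masses)
wt % = oxide mass / glass mass × 100

Glass mass = 76.72 lb (batch 80.04 − LOI 3.321).
Composition: SiO2 56.98%, MgO 35.98%, ZrO2 7.036%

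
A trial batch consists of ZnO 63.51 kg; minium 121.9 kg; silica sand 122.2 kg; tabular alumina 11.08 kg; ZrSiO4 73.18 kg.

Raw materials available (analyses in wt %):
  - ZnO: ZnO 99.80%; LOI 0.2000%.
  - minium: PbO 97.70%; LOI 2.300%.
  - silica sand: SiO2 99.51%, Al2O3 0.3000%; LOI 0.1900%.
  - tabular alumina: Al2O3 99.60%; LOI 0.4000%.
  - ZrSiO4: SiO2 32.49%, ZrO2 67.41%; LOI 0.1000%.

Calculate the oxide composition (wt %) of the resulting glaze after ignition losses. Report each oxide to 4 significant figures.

Glass mass = 388.6 kg (batch 391.9 − LOI 3.280).
Composition: ZnO 16.31%, SiO2 37.41%, ZrO2 12.69%, Al2O3 2.934%, PbO 30.65%

Rounding to four significant figures governs each mid-chain value as printed. Full precision is kept through the solve; exactly one rounding lands on each reported figure. Derived quantities (five oxide percentages, yield, the totals, net glass mass, ignition loss) are re-derived at exact precision starting from the weights at 388.6 kg of glass, exactly as shown in the problem or answer text.
Delivered oxide masses:
  ZnO: 63.51·0.9980 = 63.38 kg
  SiO2: 122.2·0.9951 + 73.18·0.3249 = 145.4 kg
  ZrO2: 73.18·0.6741 = 49.33 kg
  Al2O3: 122.2·0.003000 + 11.08·0.9960 = 11.40 kg
  PbO: 121.9·0.9770 = 119.1 kg
LOI: 63.51·0.002000 + 121.9·0.02300 + 122.2·0.001900 + 11.08·0.004000 + 73.18·0.001000 = 3.280 kg
Resulting glass, batch − LOI: 391.9 − 3.280 = 388.6 kg (equal to the oxide-mass sum)
each wt % is 100 × oxide ÷ glass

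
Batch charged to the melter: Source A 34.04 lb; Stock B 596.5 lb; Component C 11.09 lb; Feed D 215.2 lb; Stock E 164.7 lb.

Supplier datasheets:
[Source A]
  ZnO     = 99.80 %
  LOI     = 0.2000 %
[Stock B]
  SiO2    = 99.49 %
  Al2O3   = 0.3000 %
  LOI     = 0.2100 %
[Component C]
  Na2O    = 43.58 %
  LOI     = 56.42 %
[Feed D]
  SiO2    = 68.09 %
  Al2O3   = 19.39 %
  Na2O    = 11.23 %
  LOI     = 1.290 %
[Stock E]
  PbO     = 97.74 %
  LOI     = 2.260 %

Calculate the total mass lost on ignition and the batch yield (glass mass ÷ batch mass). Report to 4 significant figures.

Working values are printed with 4-significant-figure rounding across the worked steps — the whole derivation holds exact precision end to end — every reported number is rounded only once — derived quantities are rebuilt at exact precision (the yield, LOI, glass mass, the five compositions, the totals) from the weighed amounts at 1007 lb of glass as written in the question or the answer.
LOI of each material in turn:
  Source A: 34.04 × 0.002000 = 0.06808 lb
  Stock B: 596.5 × 0.002100 = 1.253 lb
  Component C: 11.09 × 0.5642 = 6.257 lb
  Feed D: 215.2 × 0.01290 = 2.776 lb
  Stock E: 164.7 × 0.02260 = 3.722 lb
Total LOI = 14.08 lb
Glass = batch − LOI = 1022 − 14.08 = 1007 lb

LOI loss = 14.08 lb; glass = 1007 lb; yield = 98.62%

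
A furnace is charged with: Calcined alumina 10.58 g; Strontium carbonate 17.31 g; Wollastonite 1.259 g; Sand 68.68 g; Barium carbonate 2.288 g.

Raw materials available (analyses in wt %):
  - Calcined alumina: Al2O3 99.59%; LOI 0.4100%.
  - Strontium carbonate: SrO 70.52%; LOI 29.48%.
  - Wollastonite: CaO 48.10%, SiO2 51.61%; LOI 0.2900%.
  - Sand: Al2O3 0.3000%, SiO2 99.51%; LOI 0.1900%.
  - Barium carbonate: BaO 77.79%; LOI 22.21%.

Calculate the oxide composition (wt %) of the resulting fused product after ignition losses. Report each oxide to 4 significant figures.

Intermediates are shown, with 4-significant-figure rounding, when written out. All internal work keeps full float precision throughout; each reported value is rounded once only. All derived quantities are computed at exact precision (the totals, LOI, net glass mass, yield, five oxide percentages) from the weighed amounts at 94.33 g of glass exactly as printed in either problem or answer.
Delivered oxide masses:
  CaO: 1.259·0.4810 = 0.6056 g
  SrO: 17.31·0.7052 = 12.21 g
  Al2O3: 10.58·0.9959 + 68.68·0.003000 = 10.74 g
  SiO2: 1.259·0.5161 + 68.68·0.9951 = 68.99 g
  BaO: 2.288·0.7779 = 1.780 g
LOI: 10.58·0.004100 + 17.31·0.2948 + 1.259·0.002900 + 68.68·0.001900 + 2.288·0.2221 = 5.789 g
batch − LOI leaves glass = 100.1 − 5.789 = 94.33 g (the oxide masses sum to this)
each oxide over glass, ×100, is wt %

Glass mass = 94.33 g (batch 100.1 − LOI 5.789).
Composition: CaO 0.6420%, SrO 12.94%, Al2O3 11.39%, SiO2 73.14%, BaO 1.887%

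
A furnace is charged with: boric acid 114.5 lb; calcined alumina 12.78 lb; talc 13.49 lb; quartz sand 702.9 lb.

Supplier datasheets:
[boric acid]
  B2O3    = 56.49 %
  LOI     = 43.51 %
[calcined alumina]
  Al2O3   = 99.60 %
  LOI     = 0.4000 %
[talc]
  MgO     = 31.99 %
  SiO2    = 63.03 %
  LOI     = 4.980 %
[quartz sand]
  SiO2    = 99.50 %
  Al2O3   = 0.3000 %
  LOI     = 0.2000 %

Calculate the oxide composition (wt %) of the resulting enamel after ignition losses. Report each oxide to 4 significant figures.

Glass mass = 791.7 lb (batch 843.7 − LOI 51.95).
Composition: MgO 0.5451%, SiO2 89.41%, Al2O3 1.874%, B2O3 8.170%

Mid-chain values are shown rounded off to 4 significant digits as written — the working math holds exact precision end to end; each reported result takes a single rounding; the derived quantities (yield, LOI, net glass mass, four oxide percentages, totals) are re-derived in full precision using the weight values for 791.7 lb of glass, exactly as shown in either problem or answer.
What the batch supplies per oxide:
  MgO: 13.49·0.3199 = 4.315 lb
  SiO2: 13.49·0.6303 + 702.9·0.9950 = 707.9 lb
  Al2O3: 12.78·0.9960 + 702.9·0.003000 = 14.84 lb
  B2O3: 114.5·0.5649 = 64.68 lb
LOI: 114.5·0.4351 + 12.78·0.004000 + 13.49·0.04980 + 702.9·0.002000 = 51.95 lb
Net of LOI, the glass mass = 843.7 − 51.95 = 791.7 lb (equal to the oxide-mass sum)
wt % = 100 × oxide mass / glass mass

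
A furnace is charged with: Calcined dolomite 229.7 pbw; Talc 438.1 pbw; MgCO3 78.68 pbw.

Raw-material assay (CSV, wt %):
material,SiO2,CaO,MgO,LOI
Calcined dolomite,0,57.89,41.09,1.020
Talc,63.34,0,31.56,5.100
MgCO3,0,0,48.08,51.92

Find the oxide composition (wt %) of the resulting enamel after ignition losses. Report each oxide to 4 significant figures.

Glass mass = 680.9 pbw (batch 746.5 − LOI 65.54).
Composition: SiO2 40.75%, CaO 19.53%, MgO 39.72%

All arithmetic keeps exact precision in all steps; values along the way appear, rounded to four significant digits, on the page — exactly one rounding lands on each reported number. Derived quantities, which include three oxide percentages, the totals, LOI, yield, net glass mass, are computed at full precision, exactly as shown in question or answer, from the batch weights at 680.9 pbw of glass.
Per-oxide mass from batch:
  SiO2: 438.1·0.6334 = 277.5 pbw
  CaO: 229.7·0.5789 = 133.0 pbw
  MgO: 229.7·0.4109 + 438.1·0.3156 + 78.68·0.4808 = 270.5 pbw
LOI: 229.7·0.01020 + 438.1·0.05100 + 78.68·0.5192 = 65.54 pbw
Resulting glass, batch − LOI: 746.5 − 65.54 = 680.9 pbw (matching Σ of the oxides)
percent share: oxide ÷ glass, ×100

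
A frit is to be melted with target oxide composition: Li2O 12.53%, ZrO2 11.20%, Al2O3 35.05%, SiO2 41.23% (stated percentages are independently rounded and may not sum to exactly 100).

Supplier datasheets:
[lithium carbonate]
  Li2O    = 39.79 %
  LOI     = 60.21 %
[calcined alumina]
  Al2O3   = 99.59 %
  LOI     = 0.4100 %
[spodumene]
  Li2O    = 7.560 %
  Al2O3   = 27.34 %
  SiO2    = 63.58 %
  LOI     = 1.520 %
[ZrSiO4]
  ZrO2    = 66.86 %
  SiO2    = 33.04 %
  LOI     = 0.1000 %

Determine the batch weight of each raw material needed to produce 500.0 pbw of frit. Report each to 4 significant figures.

Batch per 500.0 pbw frit:
  lithium carbonate: 104.1 pbw
  calcined alumina: 98.91 pbw
  spodumene: 280.7 pbw
  ZrSiO4: 83.76 pbw
Total batch = 567.5 pbw; LOI loss = 67.43 pbw; yield = 88.12%

All arithmetic runs at full precision in every operation. The intermediate values are displayed, rounded to 4 significant digits, when written out; a single rounding completes every reported number — all derived quantities are carried using the weight values per 500.0 pbw of glass in full float precision (the totals, LOI, the yield, glass mass, four oxide percentages) as they appear in the question or the answer.
Oxide mass targets, per 500.0 pbw frit:
  Li2O: 12.53% × 500.0 = 62.65 pbw
  ZrO2: 11.20% × 500.0 = 56.00 pbw
  Al2O3: 35.05% × 500.0 = 175.2 pbw
  SiO2: 41.23% × 500.0 = 206.2 pbw
Per-oxide balance check per the reported batch figures, for the quoted basis mass (every target is met by its sum modulo rounding of the values):
  Li2O: 104.1·0.3979 + 280.7·0.07560 = 62.64 pbw (target 62.65 pbw)
  ZrO2: 83.76·0.6686 = 56.00 pbw (target 56.00 pbw)
  Al2O3: 98.91·0.9959 + 280.7·0.2734 = 175.2 pbw (target 175.2 pbw)
  SiO2: 280.7·0.6358 + 83.76·0.3304 = 206.1 pbw (target 206.2 pbw)
Glass-mass bookkeeping: Σ batch − LOI loss = 500.0 pbw (oxide target masses add up to 500.0 pbw; versus the stated basis of 500.0 pbw — deltas are rounding alone).
Adding the batch up: Σ batch = 567.5 pbw; LOI removed, Σ of batch·LOI: 67.43 pbw; glass ÷ batch gives a yield of 88.12%.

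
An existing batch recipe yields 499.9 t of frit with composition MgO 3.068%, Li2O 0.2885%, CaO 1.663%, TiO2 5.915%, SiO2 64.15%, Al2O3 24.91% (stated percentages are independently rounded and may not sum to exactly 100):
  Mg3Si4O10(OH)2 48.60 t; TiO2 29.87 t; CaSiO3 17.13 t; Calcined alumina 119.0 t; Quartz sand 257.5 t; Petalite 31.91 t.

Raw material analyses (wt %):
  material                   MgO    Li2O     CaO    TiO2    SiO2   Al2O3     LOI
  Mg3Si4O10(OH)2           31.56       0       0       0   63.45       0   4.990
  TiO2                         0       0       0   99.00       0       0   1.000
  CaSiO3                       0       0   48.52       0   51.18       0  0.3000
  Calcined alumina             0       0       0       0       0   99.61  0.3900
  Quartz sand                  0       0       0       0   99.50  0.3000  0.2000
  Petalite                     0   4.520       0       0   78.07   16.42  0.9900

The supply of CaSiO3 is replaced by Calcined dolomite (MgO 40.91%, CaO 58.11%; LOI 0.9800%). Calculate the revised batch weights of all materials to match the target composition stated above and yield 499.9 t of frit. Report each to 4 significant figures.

Working values are shown rounded to four significant figures between the steps — the working math keeps exact precision throughout; every reported value takes a single rounding. All derived quantities are carried at exact precision (glass mass, LOI, the six compositions, the totals, yield) from the batch weights for 499.9 t of glass exactly as shown in the problem or the answer.
Oxide-by-oxide targets in 499.9 t frit:
  MgO: 3.068% × 499.9 = 15.34 t
  Li2O: 0.2885% × 499.9 = 1.442 t
  CaO: 1.663% × 499.9 = 8.313 t
  TiO2: 5.915% × 499.9 = 29.57 t
  SiO2: 64.15% × 499.9 = 320.7 t
  Al2O3: 24.91% × 499.9 = 124.5 t
Verifying the oxide balance applying the batch weights above, at the basis given (sum by sum, the targets are met once rounding is allowed for):
  MgO: 30.05·0.3156 + 14.31·0.4091 = 15.34 t (target 15.34 t)
  Li2O: 31.91·0.04520 = 1.442 t (target 1.442 t)
  CaO: 14.31·0.5811 = 8.316 t (target 8.313 t)
  TiO2: 29.87·0.9900 = 29.57 t (target 29.57 t)
  SiO2: 30.05·0.6345 + 278.1·0.9950 + 31.91·0.7807 = 320.7 t (target 320.7 t)
  Al2O3: 118.9·0.9961 + 278.1·0.003000 + 31.91·0.1642 = 124.5 t (target 124.5 t)
Consistency of the glass mass: batch total minus LOI = 499.9 t (summing oxide targets gives 499.9 t; stated basis 499.9 t — gaps are rounding artifacts).
Whole-batch sum: Σ batch = 503.1 t; the LOI term Σ batch·LOI equals 3.274 t; yield = glass ÷ total batch = 99.35%.

Revised batch per 499.9 t frit:
  Mg3Si4O10(OH)2: 30.05 t
  TiO2: 29.87 t
  Calcined dolomite: 14.31 t
  Calcined alumina: 118.9 t
  Quartz sand: 278.1 t
  Petalite: 31.91 t
Total batch = 503.1 t; LOI loss = 3.274 t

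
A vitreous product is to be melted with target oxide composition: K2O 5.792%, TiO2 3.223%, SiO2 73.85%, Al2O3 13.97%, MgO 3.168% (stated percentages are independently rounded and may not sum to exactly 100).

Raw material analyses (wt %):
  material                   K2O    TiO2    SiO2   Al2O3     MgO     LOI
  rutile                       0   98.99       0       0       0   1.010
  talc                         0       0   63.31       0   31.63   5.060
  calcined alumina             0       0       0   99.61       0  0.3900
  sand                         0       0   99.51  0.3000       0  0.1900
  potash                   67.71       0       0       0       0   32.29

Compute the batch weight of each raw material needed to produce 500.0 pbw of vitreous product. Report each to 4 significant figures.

Batch per 500.0 pbw vitreous product:
  rutile: 16.28 pbw
  talc: 50.08 pbw
  calcined alumina: 69.10 pbw
  sand: 339.2 pbw
  potash: 42.77 pbw
Total batch = 517.4 pbw; LOI loss = 17.42 pbw; yield = 96.63%

The whole derivation carries full float precision at every stage; values along the way are printed rounded to four significant digits in the printout — exactly one rounding lands on each reported number — derived quantities (LOI, five oxide percentages, yield, the totals, net glass mass) are carried at exact precision using the weight values per 500.0 pbw of glass as given in the problem or answer text.
Oxide-by-oxide targets in 500.0 pbw vitreous product:
  K2O: 5.792% × 500.0 = 28.96 pbw
  TiO2: 3.223% × 500.0 = 16.11 pbw
  SiO2: 73.85% × 500.0 = 369.2 pbw
  Al2O3: 13.97% × 500.0 = 69.85 pbw
  MgO: 3.168% × 500.0 = 15.84 pbw
Checking each oxide sum given the weights on record, on the stated basis (sum by sum, the targets are met exact up to rounding of places):
  K2O: 42.77·0.6771 = 28.96 pbw (target 28.96 pbw)
  TiO2: 16.28·0.9899 = 16.12 pbw (target 16.11 pbw)
  SiO2: 50.08·0.6331 + 339.2·0.9951 = 369.2 pbw (target 369.2 pbw)
  Al2O3: 69.10·0.9961 + 339.2·0.003000 = 69.85 pbw (target 69.85 pbw)
  MgO: 50.08·0.3163 = 15.84 pbw (target 15.84 pbw)
Glass mass check: Σ batch − LOI loss = 500.0 pbw (summing oxide targets gives 500.0 pbw; stated basis 500.0 pbw — rounding explains the deltas).
Adding the batch up: Σ batch = 517.4 pbw; LOI removed, Σ of batch·LOI: 17.42 pbw; yield: glass divided by total = 96.63%.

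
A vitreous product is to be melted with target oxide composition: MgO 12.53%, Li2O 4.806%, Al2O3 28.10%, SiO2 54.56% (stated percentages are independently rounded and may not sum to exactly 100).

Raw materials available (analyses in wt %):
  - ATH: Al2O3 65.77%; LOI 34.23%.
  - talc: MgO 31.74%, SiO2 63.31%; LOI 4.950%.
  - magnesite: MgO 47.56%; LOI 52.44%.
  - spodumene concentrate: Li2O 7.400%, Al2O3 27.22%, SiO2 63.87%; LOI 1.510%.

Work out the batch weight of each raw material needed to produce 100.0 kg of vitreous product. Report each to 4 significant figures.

Values along the way are displayed, rounded to 4 significant figures, within the worked lines — all internal work carries exact precision all the way through — each reported number takes exactly one rounding — all derived quantities (the totals, net glass mass, yield, LOI, the four compositions) are computed at full float precision starting from the weights at 100.0 kg of glass, precisely as stated by the problem or the answer.
Oxide-by-oxide targets in 100.0 kg vitreous product:
  MgO: 12.53% × 100.0 = 12.53 kg
  Li2O: 4.806% × 100.0 = 4.806 kg
  Al2O3: 28.10% × 100.0 = 28.10 kg
  SiO2: 54.56% × 100.0 = 54.56 kg
Per-oxide balance check from the weights as reported, at the basis given (delivered sums recover each target within answer rounding):
  MgO: 20.66·0.3174 + 12.56·0.4756 = 12.53 kg (target 12.53 kg)
  Li2O: 64.95·0.07400 = 4.806 kg (target 4.806 kg)
  Al2O3: 15.85·0.6577 + 64.95·0.2722 = 28.10 kg (target 28.10 kg)
  SiO2: 20.66·0.6331 + 64.95·0.6387 = 54.56 kg (target 54.56 kg)
Glass-mass sanity pass: total charge less LOI = 100.0 kg (the targets, summed, come to 100.0 kg; the stated basis being 100.0 kg — differing by rounding only).
Batch grand total — Σ batch = 114.0 kg; the LOI term Σ batch·LOI equals 14.02 kg; yield: glass divided by total = 87.71%.

Batch per 100.0 kg vitreous product:
  ATH: 15.85 kg
  talc: 20.66 kg
  magnesite: 12.56 kg
  spodumene concentrate: 64.95 kg
Total batch = 114.0 kg; LOI loss = 14.02 kg; yield = 87.71%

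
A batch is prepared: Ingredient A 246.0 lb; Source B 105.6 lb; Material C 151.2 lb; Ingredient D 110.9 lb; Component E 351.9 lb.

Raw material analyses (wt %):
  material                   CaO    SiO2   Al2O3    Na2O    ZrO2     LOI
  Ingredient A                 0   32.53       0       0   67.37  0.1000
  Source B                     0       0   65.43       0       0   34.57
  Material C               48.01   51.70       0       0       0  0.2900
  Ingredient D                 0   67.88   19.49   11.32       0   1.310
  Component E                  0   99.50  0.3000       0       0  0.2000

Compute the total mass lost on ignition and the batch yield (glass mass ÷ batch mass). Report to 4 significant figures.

All internal work runs at full float precision from start to finish — mid-chain values are shown with 4-significant-digit rounding in the working; each reported result receives exactly one rounding. The derived quantities are recomputed using the weight values per 926.3 lb of glass in full float precision (the five compositions, yield, totals, LOI, glass mass) as set out in the question or the answer.
LOI of each material in turn:
  Ingredient A: 246.0 × 0.001000 = 0.2460 lb
  Source B: 105.6 × 0.3457 = 36.51 lb
  Material C: 151.2 × 0.002900 = 0.4385 lb
  Ingredient D: 110.9 × 0.01310 = 1.453 lb
  Component E: 351.9 × 0.002000 = 0.7038 lb
Total LOI = 39.35 lb
Glass = batch − LOI = 965.6 − 39.35 = 926.3 lb

LOI loss = 39.35 lb; glass = 926.3 lb; yield = 95.93%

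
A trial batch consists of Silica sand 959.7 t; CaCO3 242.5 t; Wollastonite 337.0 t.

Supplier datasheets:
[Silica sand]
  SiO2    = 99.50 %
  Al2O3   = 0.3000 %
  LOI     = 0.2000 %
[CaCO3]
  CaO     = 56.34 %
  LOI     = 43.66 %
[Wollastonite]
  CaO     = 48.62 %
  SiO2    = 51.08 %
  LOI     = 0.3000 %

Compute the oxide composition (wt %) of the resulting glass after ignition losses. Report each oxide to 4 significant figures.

The intermediate values are displayed, rounded to four significant digits, across the worked steps. The working math holds full precision in every operation — each reported figure sees exactly one rounding; derived quantities are computed in full precision (the yield, three oxide percentages, net glass mass, LOI, the totals) from the batch weights on 1430 t of glass exactly as printed in the problem or answer text.
Oxide masses out of the charge:
  CaO: 242.5·0.5634 + 337.0·0.4862 = 300.5 t
  SiO2: 959.7·0.9950 + 337.0·0.5108 = 1127 t
  Al2O3: 959.7·0.003000 = 2.879 t
LOI: 959.7·0.002000 + 242.5·0.4366 + 337.0·0.003000 = 108.8 t
Glass mass = batch − LOI = 1539 − 108.8 = 1430 t (= the summed oxide contributions)
percent share: oxide ÷ glass, ×100

Glass mass = 1430 t (batch 1539 − LOI 108.8).
Composition: CaO 21.01%, SiO2 78.79%, Al2O3 0.2013%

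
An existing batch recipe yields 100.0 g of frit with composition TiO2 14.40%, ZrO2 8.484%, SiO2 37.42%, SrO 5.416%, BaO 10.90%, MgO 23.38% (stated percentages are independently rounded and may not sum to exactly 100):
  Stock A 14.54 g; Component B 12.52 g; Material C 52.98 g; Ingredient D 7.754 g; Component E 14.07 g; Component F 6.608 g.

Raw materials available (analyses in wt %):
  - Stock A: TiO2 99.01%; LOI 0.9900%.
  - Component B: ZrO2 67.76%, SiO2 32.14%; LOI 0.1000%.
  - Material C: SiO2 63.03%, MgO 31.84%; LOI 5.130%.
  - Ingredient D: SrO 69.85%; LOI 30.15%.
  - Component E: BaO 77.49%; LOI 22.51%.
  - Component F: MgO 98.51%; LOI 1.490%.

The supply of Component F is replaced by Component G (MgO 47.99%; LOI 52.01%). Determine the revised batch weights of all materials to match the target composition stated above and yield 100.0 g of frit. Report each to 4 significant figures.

All internal work keeps full float precision at each step — working values are shown (rounded to 4 significant figures) in the working; every reported number takes just one rounding — the derived quantities, including glass mass, yield, totals, the six compositions, ignition loss, are computed from the weighed amounts at 100.0 g of glass in full precision, precisely as stated by the problem or answer text.
Target masses of each oxide per 100.0 g frit:
  TiO2: 14.40% × 100.0 = 14.40 g
  ZrO2: 8.484% × 100.0 = 8.484 g
  SiO2: 37.42% × 100.0 = 37.42 g
  SrO: 5.416% × 100.0 = 5.416 g
  BaO: 10.90% × 100.0 = 10.90 g
  MgO: 23.38% × 100.0 = 23.38 g
Balance tally, oxide-wise, working from each reported weight, at the basis given (summed amounts equal target values up to rounding of the answer):
  TiO2: 14.54·0.9901 = 14.40 g (target 14.40 g)
  ZrO2: 12.52·0.6776 = 8.484 g (target 8.484 g)
  SiO2: 12.52·0.3214 + 52.98·0.6303 = 37.42 g (target 37.42 g)
  SrO: 7.754·0.6985 = 5.416 g (target 5.416 g)
  BaO: 14.07·0.7749 = 10.90 g (target 10.90 g)
  MgO: 52.98·0.3184 + 13.57·0.4799 = 23.38 g (target 23.38 g)
Mass balance on the glass: total charge less LOI = 100.0 g (the Σ of target masses is 100.0 g; with the basis standing at 100.0 g — deltas are rounding alone).
Batch total: Σ batch = 115.4 g; the LOI term Σ batch·LOI equals 15.44 g; yield = glass ÷ total batch = 86.63%.

Revised batch per 100.0 g frit:
  Stock A: 14.54 g
  Component B: 12.52 g
  Material C: 52.98 g
  Ingredient D: 7.754 g
  Component E: 14.07 g
  Component G: 13.57 g
Total batch = 115.4 g; LOI loss = 15.44 g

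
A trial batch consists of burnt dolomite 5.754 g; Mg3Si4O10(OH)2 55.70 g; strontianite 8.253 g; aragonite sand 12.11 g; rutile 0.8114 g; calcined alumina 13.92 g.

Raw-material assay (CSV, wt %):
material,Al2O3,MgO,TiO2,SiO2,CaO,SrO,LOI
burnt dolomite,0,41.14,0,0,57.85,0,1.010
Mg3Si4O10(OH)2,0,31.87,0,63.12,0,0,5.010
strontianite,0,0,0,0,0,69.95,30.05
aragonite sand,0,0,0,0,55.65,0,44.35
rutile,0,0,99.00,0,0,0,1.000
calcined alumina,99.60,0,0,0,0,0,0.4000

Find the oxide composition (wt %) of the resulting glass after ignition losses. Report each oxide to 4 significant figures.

Intermediates are printed, rounded to 4 significant digits, when written out; full precision is kept from start to finish. A single rounding finalizes each reported figure — the derived quantities are computed at full precision (ignition loss, the totals, the yield, glass mass, the six compositions) starting from the weights per 85.79 g of glass, as they appear in the problem or the answer.
Per-oxide mass from batch:
  Al2O3: 13.92·0.9960 = 13.86 g
  MgO: 5.754·0.4114 + 55.70·0.3187 = 20.12 g
  TiO2: 0.8114·0.9900 = 0.8033 g
  SiO2: 55.70·0.6312 = 35.16 g
  CaO: 5.754·0.5785 + 12.11·0.5565 = 10.07 g
  SrO: 8.253·0.6995 = 5.773 g
LOI: 5.754·0.01010 + 55.70·0.05010 + 8.253·0.3005 + 12.11·0.4435 + 0.8114·0.01000 + 13.92·0.004000 = 10.76 g
batch − LOI leaves glass = 96.55 − 10.76 = 85.79 g (equal to the oxide-mass sum)
each oxide over glass, ×100, is wt %

Glass mass = 85.79 g (batch 96.55 − LOI 10.76).
Composition: Al2O3 16.16%, MgO 23.45%, TiO2 0.9364%, SiO2 40.98%, CaO 11.74%, SrO 6.730%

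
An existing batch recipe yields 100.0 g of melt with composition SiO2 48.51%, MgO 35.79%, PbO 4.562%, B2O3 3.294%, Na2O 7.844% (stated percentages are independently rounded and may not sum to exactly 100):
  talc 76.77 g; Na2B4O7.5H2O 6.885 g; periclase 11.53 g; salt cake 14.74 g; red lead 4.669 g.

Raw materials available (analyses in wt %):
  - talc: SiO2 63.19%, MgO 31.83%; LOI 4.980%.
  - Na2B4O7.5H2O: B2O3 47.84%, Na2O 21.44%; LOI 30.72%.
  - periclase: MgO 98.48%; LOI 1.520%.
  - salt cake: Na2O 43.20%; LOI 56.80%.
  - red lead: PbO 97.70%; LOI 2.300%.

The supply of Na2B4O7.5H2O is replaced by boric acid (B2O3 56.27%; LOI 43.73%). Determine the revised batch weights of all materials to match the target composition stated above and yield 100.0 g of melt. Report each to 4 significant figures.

Revised batch per 100.0 g melt:
  talc: 76.77 g
  boric acid: 5.854 g
  periclase: 11.53 g
  salt cake: 18.16 g
  red lead: 4.669 g
Total batch = 117.0 g; LOI loss = 16.98 g

Mid-chain values are displayed rounded to 4 significant digits on the page; every computation runs at full precision from start to finish — every reported figure is rounded only once — all derived quantities, which include ignition loss, the yield, the totals, five oxide percentages, net glass mass, are re-derived in full float precision, exactly as shown in either problem or answer, from the weighed amounts at 100.0 g of glass.
The oxide mass targets at 100.0 g melt:
  SiO2: 48.51% × 100.0 = 48.51 g
  MgO: 35.79% × 100.0 = 35.79 g
  PbO: 4.562% × 100.0 = 4.562 g
  B2O3: 3.294% × 100.0 = 3.294 g
  Na2O: 7.844% × 100.0 = 7.844 g
Balance tally, oxide-wise, on the weights just shown, versus the basis set out (delivered sums recover each target up to rounding of the answer):
  SiO2: 76.77·0.6319 = 48.51 g (target 48.51 g)
  MgO: 76.77·0.3183 + 11.53·0.9848 = 35.79 g (target 35.79 g)
  PbO: 4.669·0.9770 = 4.562 g (target 4.562 g)
  B2O3: 5.854·0.5627 = 3.294 g (target 3.294 g)
  Na2O: 18.16·0.4320 = 7.845 g (target 7.844 g)
The glass-mass cross-check: batch Σ − ignition loss = 100.0 g (targets for the oxides total 100.0 g; basis as stated: 100.0 g — gaps are rounding artifacts).
Batch grand total — Σ batch = 117.0 g; LOI removed, Σ of batch·LOI: 16.98 g; the yield ratio, glass ÷ batch: 85.48%.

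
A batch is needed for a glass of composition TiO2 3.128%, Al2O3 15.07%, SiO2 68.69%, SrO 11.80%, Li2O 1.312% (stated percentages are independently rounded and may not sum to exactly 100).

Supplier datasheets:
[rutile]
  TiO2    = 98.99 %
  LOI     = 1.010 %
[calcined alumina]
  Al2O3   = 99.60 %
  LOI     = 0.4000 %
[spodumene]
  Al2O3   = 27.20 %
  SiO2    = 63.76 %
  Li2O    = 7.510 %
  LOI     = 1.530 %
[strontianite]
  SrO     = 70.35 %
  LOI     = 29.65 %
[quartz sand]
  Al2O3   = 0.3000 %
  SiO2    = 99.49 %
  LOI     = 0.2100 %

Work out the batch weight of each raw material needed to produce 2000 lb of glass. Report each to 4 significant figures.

Every computation keeps full precision at all times; in-progress results are rounded to four significant figures wherever printed — exactly one rounding lands on every reported result — derived quantities are rebuilt from the batch weights on 2000 lb of glass in full float precision (the five compositions, glass mass, totals, LOI, the yield), as written in the problem or answer text.
Per-oxide target masses for 2000 lb glass:
  TiO2: 3.128% × 2000 = 62.56 lb
  Al2O3: 15.07% × 2000 = 301.4 lb
  SiO2: 68.69% × 2000 = 1374 lb
  SrO: 11.80% × 2000 = 236.0 lb
  Li2O: 1.312% × 2000 = 26.24 lb
A balance pass over the oxides, using the reported weights, relative to the basis at hand (each sum matches its target mass inside rounding margins):
  TiO2: 63.20·0.9899 = 62.56 lb (target 62.56 lb)
  Al2O3: 203.7·0.9960 + 349.4·0.2720 + 1157·0.003000 = 301.4 lb (target 301.4 lb)
  SiO2: 349.4·0.6376 + 1157·0.9949 = 1374 lb (target 1374 lb)
  SrO: 335.5·0.7035 = 236.0 lb (target 236.0 lb)
  Li2O: 349.4·0.07510 = 26.24 lb (target 26.24 lb)
Glass-mass sanity pass: batch total minus LOI = 2000 lb (targets for the oxides total 2000 lb; stated basis 2000 lb — rounding explains the deltas).
Total batch = Σ batch = 2109 lb; LOI removed, Σ of batch·LOI: 108.7 lb; yield = glass ÷ total batch = 94.85%.

Batch per 2000 lb glass:
  rutile: 63.20 lb
  calcined alumina: 203.7 lb
  spodumene: 349.4 lb
  strontianite: 335.5 lb
  quartz sand: 1157 lb
Total batch = 2109 lb; LOI loss = 108.7 lb; yield = 94.85%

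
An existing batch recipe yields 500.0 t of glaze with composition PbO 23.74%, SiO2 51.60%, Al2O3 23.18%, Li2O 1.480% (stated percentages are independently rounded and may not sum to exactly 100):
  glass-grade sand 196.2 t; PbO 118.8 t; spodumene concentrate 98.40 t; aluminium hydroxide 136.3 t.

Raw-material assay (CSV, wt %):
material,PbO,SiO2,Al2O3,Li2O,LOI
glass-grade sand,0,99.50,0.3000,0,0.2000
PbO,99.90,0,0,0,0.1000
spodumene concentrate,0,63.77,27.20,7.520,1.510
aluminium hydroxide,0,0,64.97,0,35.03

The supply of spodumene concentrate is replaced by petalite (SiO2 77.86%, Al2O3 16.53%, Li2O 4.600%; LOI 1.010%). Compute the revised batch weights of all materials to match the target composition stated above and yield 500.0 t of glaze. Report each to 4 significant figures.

The whole derivation runs at full float precision from start to finish; the intermediate values are shown, rounded to four significant digits, across the worked steps; every reported result takes just one rounding; the derived quantities (the totals, the yield, ignition loss, four oxide percentages, net glass mass) are computed from the batch weights on 500.0 t of glass at exact precision as quoted within either problem or answer.
The oxide mass targets at 500.0 t glaze:
  PbO: 23.74% × 500.0 = 118.7 t
  SiO2: 51.60% × 500.0 = 258.0 t
  Al2O3: 23.18% × 500.0 = 115.9 t
  Li2O: 1.480% × 500.0 = 7.400 t
Balance tally, oxide-wise, per the reported batch figures, at the basis given (every target is met by its sum up to rounding of the answer):
  PbO: 118.8·0.9990 = 118.7 t (target 118.7 t)
  SiO2: 133.4·0.9950 + 160.9·0.7786 = 258.0 t (target 258.0 t)
  Al2O3: 133.4·0.003000 + 160.9·0.1653 + 136.8·0.6497 = 115.9 t (target 115.9 t)
  Li2O: 160.9·0.04600 = 7.401 t (target 7.400 t)
Glass-mass sanity pass: batch Σ − ignition loss = 500.0 t (per-oxide target masses sum to 500.0 t; stated basis 500.0 t — gaps are rounding artifacts).
Summing the batch: Σ batch = 549.9 t; LOI removed, Σ of batch·LOI: 49.93 t; as yield: glass ÷ batch → 90.92%.

Revised batch per 500.0 t glaze:
  glass-grade sand: 133.4 t
  PbO: 118.8 t
  petalite: 160.9 t
  aluminium hydroxide: 136.8 t
Total batch = 549.9 t; LOI loss = 49.93 t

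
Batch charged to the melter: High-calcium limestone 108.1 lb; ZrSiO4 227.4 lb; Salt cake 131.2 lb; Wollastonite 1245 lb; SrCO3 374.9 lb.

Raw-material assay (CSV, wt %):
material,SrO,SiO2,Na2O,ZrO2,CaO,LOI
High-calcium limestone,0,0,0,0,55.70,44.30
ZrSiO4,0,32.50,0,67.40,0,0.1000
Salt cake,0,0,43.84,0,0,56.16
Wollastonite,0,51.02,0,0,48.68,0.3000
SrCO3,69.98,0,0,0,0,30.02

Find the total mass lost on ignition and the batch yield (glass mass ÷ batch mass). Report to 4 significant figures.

All arithmetic holds exact precision at each step. Intermediates appear with 4-significant-figure rounding across the worked steps — exactly one rounding goes into every reported number. All derived quantities are carried using the weight values at 1849 lb of glass at exact precision (the totals, net glass mass, the five compositions, yield, ignition loss), as given in problem or answer.
Each material's LOI contribution:
  High-calcium limestone: 108.1 × 0.4430 = 47.89 lb
  ZrSiO4: 227.4 × 0.001000 = 0.2274 lb
  Salt cake: 131.2 × 0.5616 = 73.68 lb
  Wollastonite: 1245 × 0.003000 = 3.735 lb
  SrCO3: 374.9 × 0.3002 = 112.5 lb
Total LOI = 238.1 lb
Glass = batch − LOI = 2087 − 238.1 = 1849 lb

LOI loss = 238.1 lb; glass = 1849 lb; yield = 88.59%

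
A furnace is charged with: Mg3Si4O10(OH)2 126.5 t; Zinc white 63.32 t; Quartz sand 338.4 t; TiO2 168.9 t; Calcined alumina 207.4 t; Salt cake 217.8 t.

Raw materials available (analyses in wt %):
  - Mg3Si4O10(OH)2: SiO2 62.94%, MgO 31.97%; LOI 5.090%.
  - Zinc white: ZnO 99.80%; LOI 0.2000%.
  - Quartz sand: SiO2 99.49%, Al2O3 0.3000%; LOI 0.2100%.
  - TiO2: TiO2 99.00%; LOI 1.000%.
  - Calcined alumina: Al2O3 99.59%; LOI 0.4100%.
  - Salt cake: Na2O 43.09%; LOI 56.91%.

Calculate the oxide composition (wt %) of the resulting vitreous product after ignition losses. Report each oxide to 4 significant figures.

Glass mass = 988.6 t (batch 1122 − LOI 133.8).
Composition: SiO2 42.11%, ZnO 6.393%, Al2O3 21.00%, TiO2 16.91%, MgO 4.091%, Na2O 9.494%

Working values appear with 4-significant-figure rounding in the working — each numeric step runs at full float precision at every stage; every reported result undergoes a single rounding. All derived quantities are computed from the weighed amounts on 988.6 t of glass at full float precision (the yield, the six compositions, the totals, ignition loss, glass mass) as set out in the problem or the answer.
Oxide masses out of the charge:
  SiO2: 126.5·0.6294 + 338.4·0.9949 = 416.3 t
  ZnO: 63.32·0.9980 = 63.19 t
  Al2O3: 338.4·0.003000 + 207.4·0.9959 = 207.6 t
  TiO2: 168.9·0.9900 = 167.2 t
  MgO: 126.5·0.3197 = 40.44 t
  Na2O: 217.8·0.4309 = 93.85 t
LOI: 126.5·0.05090 + 63.32·0.002000 + 338.4·0.002100 + 168.9·0.01000 + 207.4·0.004100 + 217.8·0.5691 = 133.8 t
Net of LOI, the glass mass = 1122 − 133.8 = 988.6 t (equal to the oxide-mass sum)
each wt % is 100 × oxide ÷ glass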